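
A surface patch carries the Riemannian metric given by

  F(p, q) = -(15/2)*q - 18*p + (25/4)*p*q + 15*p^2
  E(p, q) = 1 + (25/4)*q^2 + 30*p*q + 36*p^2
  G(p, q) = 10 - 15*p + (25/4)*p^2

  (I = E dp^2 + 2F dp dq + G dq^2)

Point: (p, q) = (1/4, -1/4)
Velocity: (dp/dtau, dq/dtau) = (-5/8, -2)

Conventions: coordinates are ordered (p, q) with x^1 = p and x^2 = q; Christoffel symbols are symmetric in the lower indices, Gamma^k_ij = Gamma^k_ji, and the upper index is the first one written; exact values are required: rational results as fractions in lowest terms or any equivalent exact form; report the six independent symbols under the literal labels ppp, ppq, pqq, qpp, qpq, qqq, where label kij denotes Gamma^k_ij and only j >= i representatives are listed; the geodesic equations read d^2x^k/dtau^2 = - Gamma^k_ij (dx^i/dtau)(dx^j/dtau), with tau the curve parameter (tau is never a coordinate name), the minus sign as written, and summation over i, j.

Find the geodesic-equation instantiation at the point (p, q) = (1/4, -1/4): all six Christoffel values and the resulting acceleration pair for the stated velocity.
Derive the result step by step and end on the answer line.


E = 113/64, F = -133/64, G = 425/64 at the point
E_p = 21/2, E_q = 35/8, F_p = -193/16, F_q = -95/16, G_p = -95/8, G_q = 0
EG - F^2 = 237/32;  g^inv = (32/237) * [[425/64, 133/64], [133/64, 113/64]]
first-kind symbols [ij,l] = (1/2)(d_i g_jl + d_j g_il - d_l g_ij): [pp,p] = E_p/2 = 21/4, [pp,q] = F_p - E_q/2 = -57/4, [pq,p] = E_q/2 = 35/16, [pq,q] = G_p/2 = -95/16, [qq,p] = F_q - G_p/2 = 0, [qq,q] = G_q/2 = 0
Gamma^p_ij = (G*[ij,p] - F*[ij,q])/(EG - F^2), Gamma^q_ij = (E*[ij,q] - F*[ij,p])/(EG - F^2)
Gamma_ppp = 56/79, Gamma_ppq = 70/237, Gamma_pqq = 0, Gamma_qpp = -152/79, Gamma_qpq = -190/237, Gamma_qqq = 0
d^2p/dtau^2 = -(Gamma_ppp*(-5/8)^2 + 2*Gamma_ppq*(-5/8)*(-2) + Gamma_pqq*(-2)^2) = -1925/1896
d^2q/dtau^2 = -(Gamma_qpp*(-5/8)^2 + 2*Gamma_qpq*(-5/8)*(-2) + Gamma_qqq*(-2)^2) = 5225/1896

Answer: Gamma_ppp = 56/79, Gamma_ppq = 70/237, Gamma_pqq = 0, Gamma_qpp = -152/79, Gamma_qpq = -190/237, Gamma_qqq = 0; accelerations (d^2p/dtau^2, d^2q/dtau^2) = (-1925/1896, 5225/1896)


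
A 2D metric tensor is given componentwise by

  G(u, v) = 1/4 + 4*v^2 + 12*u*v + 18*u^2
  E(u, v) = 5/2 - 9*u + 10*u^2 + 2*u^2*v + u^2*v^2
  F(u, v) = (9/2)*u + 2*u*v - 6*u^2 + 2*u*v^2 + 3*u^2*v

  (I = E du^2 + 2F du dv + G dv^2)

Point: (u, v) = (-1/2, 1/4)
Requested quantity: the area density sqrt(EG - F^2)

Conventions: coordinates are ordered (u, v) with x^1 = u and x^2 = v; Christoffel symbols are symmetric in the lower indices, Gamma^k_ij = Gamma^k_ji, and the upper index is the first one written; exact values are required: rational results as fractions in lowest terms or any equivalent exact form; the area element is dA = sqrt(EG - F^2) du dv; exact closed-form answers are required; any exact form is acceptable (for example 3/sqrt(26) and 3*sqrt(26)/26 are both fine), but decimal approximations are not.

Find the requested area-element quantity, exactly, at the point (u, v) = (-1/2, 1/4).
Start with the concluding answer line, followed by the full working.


Answer: sqrt(EG - F^2) = sqrt(4794)/16

E = 617/64, F = -31/8, G = 7/2; EG - F^2 = 2397/128


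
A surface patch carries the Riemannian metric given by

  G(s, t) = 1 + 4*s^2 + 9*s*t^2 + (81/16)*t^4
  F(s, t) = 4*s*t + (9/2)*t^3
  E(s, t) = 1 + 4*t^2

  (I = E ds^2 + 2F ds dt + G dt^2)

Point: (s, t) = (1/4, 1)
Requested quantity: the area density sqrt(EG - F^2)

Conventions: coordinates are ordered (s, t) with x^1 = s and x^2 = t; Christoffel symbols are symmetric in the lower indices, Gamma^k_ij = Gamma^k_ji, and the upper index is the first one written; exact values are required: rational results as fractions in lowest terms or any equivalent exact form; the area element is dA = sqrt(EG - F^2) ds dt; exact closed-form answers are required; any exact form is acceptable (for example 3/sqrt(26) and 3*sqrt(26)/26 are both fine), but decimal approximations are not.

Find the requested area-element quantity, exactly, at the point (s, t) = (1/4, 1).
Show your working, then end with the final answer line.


E = 5, F = 11/2, G = 137/16; EG - F^2 = 201/16

Answer: sqrt(EG - F^2) = sqrt(201)/4


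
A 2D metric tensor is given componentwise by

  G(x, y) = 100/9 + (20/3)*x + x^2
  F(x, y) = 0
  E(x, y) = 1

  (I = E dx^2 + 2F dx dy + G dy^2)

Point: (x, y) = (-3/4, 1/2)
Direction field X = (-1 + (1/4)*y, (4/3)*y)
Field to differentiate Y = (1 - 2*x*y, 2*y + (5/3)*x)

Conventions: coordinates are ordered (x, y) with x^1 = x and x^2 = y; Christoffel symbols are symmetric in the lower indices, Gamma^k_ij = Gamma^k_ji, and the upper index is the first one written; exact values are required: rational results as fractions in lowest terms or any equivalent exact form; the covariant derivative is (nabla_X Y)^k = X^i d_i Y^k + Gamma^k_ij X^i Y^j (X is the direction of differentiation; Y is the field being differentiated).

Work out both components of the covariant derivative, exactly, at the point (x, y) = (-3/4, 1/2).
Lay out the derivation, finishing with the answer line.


E = 1, F = 0, G = 961/144 at the point
E_x = 0, E_y = 0, F_x = 0, F_y = 0, G_x = 31/6, G_y = 0
EG - F^2 = 961/144;  g^inv = (144/961) * [[961/144, 0], [0, 1]]
first-kind symbols [ij,l] = (1/2)(d_i g_jl + d_j g_il - d_l g_ij): [xx,x] = E_x/2 = 0, [xx,y] = F_x - E_y/2 = 0, [xy,x] = E_y/2 = 0, [xy,y] = G_x/2 = 31/12, [yy,x] = F_y - G_x/2 = -31/12, [yy,y] = G_y/2 = 0
Gamma^x_ij = (G*[ij,x] - F*[ij,y])/(EG - F^2), Gamma^y_ij = (E*[ij,y] - F*[ij,x])/(EG - F^2)
Gamma_xxx = 0, Gamma_xxy = 0, Gamma_xyy = -31/12, Gamma_yxx = 0, Gamma_yxy = 12/31, Gamma_yyy = 0
X = (-7/8, 2/3), Y = (7/4, -1/4) at the point

Answer: (nabla_X Y)^x = 83/36, (nabla_X Y)^y = 51/124


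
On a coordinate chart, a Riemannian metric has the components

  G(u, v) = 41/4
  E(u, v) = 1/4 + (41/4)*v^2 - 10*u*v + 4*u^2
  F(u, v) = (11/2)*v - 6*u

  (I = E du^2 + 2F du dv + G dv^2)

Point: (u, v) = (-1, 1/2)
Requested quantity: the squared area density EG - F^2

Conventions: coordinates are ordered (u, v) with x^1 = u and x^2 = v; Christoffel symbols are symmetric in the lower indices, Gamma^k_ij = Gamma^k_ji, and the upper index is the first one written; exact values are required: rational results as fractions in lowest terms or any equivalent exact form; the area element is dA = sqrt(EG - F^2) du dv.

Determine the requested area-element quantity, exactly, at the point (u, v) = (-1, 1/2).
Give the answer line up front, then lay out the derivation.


Answer: EG - F^2 = 2849/64

E = 189/16, F = 35/4, G = 41/4; EG - F^2 = 2849/64


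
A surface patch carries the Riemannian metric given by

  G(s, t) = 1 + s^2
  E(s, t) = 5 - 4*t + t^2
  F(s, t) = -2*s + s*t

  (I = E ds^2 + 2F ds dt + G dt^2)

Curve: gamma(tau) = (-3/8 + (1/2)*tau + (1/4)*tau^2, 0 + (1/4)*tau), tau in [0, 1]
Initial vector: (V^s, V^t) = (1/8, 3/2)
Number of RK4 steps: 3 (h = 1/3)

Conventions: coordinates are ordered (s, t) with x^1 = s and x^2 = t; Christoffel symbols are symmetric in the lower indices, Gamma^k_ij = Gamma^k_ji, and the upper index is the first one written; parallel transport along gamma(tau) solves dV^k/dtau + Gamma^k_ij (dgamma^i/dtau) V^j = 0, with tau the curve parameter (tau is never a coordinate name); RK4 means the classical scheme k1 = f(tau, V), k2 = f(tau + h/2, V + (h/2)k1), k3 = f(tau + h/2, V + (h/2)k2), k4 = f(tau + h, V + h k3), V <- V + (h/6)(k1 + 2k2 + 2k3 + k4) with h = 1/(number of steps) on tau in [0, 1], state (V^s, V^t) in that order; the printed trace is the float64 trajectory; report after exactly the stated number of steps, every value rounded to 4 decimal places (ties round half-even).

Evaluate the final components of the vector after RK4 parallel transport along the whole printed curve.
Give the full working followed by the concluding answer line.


gamma'(tau) = (1/2 + (1/2)*tau, 1/4); f(tau, V)^k = -Gamma^k_ij(gamma(tau)) gamma'^i(tau) V^j; h = 1/3; intermediate values shown to 6 dp
curve data and Christoffel symbols at the stage parameters:
  tau = 0.000000: gamma = (-0.375000, 0.000000), gamma' = (0.500000, 0.250000); Gamma_sss = 0.000000, Gamma_sst = -0.389058, Gamma_stt = 0.000000, Gamma_tss = 0.000000, Gamma_tst = -0.072948, Gamma_ttt = 0.000000
  tau = 0.166667: gamma = (-0.284722, 0.041667), gamma' = (0.583333, 0.250000); Gamma_sss = 0.000000, Gamma_sst = -0.398348, Gamma_stt = 0.000000, Gamma_tss = 0.000000, Gamma_tst = -0.057916, Gamma_ttt = 0.000000
  tau = 0.333333: gamma = (-0.180556, 0.083333), gamma' = (0.666667, 0.250000); Gamma_sss = 0.000000, Gamma_sst = -0.407263, Gamma_stt = 0.000000, Gamma_tss = 0.000000, Gamma_tst = -0.038365, Gamma_ttt = 0.000000
  tau = 0.500000: gamma = (-0.062500, 0.125000), gamma' = (0.750000, 0.250000); Gamma_sss = 0.000000, Gamma_sst = -0.414866, Gamma_stt = 0.000000, Gamma_tss = 0.000000, Gamma_tst = -0.013829, Gamma_ttt = 0.000000
  tau = 0.666667: gamma = (0.069444, 0.166667), gamma' = (0.833333, 0.250000); Gamma_sss = 0.000000, Gamma_sst = -0.419918, Gamma_stt = 0.000000, Gamma_tss = 0.000000, Gamma_tst = 0.015906, Gamma_ttt = 0.000000
  tau = 0.833333: gamma = (0.215278, 0.208333), gamma' = (0.916667, 0.250000); Gamma_sss = 0.000000, Gamma_sst = -0.420933, Gamma_stt = 0.000000, Gamma_tss = 0.000000, Gamma_tst = 0.050577, Gamma_ttt = 0.000000
  tau = 1.000000: gamma = (0.375000, 0.250000), gamma' = (1.000000, 0.250000); Gamma_sss = 0.000000, Gamma_sst = -0.416357, Gamma_stt = 0.000000, Gamma_tss = 0.000000, Gamma_tst = 0.089219, Gamma_ttt = 0.000000
step 0: V^s = 0.1250, V^t = 1.5000
step 1: k1 = (0.303951, 0.056991), k2 = (0.368255, 0.053541), k3 = (0.369189, 0.053676), k4 = (0.437378, 0.041202); V <- V + (h/6)(k1 + 2k2 + 2k3 + k4): V^s = 0.2481, V^t = 1.5174
step 2: k1 = (0.437242, 0.041189), k2 = (0.507557, 0.016919), k3 = (0.507514, 0.016917), k4 = (0.576756, -0.021847); V <- V + (h/6)(k1 + 2k2 + 2k3 + k4): V^s = 0.4172, V^t = 1.5222
step 3: k1 = (0.576468, -0.021836), k2 = (0.639964, -0.076895), k3 = (0.637537, -0.076603), k4 = (0.688699, -0.147578); V <- V + (h/6)(k1 + 2k2 + 2k3 + k4): V^s = 0.6295, V^t = 1.4957

Answer: V^s = 0.6295, V^t = 1.4957


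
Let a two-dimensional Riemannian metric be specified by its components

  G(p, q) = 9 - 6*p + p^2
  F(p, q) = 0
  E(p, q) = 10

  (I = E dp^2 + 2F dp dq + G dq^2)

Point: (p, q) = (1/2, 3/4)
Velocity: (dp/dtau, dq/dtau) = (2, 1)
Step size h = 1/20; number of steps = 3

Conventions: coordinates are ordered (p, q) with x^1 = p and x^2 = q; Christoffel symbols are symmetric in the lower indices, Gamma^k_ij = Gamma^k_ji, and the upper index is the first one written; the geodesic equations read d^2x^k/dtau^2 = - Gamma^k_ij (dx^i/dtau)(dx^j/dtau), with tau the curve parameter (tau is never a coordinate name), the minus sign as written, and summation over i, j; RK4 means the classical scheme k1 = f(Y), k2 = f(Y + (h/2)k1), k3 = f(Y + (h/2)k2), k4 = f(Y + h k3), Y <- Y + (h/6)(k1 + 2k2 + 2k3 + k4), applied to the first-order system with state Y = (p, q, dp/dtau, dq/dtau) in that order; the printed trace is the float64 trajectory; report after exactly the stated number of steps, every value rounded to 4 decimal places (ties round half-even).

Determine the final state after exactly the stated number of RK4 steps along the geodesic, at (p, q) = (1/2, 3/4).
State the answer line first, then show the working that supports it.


Answer: p = 0.7968, q = 0.9203, dp/dtau = 1.9545, dq/dtau = 1.2876

f(Y) = (dp/dtau, dq/dtau, -Gamma^p_ij Y'^i Y'^j, -Gamma^q_ij Y'^i Y'^j) with the Gammas evaluated at the stage position; h = 0.050000; intermediate values shown to 6 dp
step 0: p = 0.5000, q = 0.7500, dp/dtau = 2.0000, dq/dtau = 1.0000
step 1:
  k1: at (p, q) = (0.500000, 0.750000), (dp/dtau, dq/dtau) = (2.000000, 1.000000); Gamma_ppp = 0.000000, Gamma_ppq = 0.000000, Gamma_pqq = 0.250000, Gamma_qpp = 0.000000, Gamma_qpq = -0.400000, Gamma_qqq = 0.000000; k1 = (2.000000, 1.000000, -0.250000, 1.600000)
  k2: at (p, q) = (0.550000, 0.775000), (dp/dtau, dq/dtau) = (1.993750, 1.040000); Gamma_ppp = 0.000000, Gamma_ppq = 0.000000, Gamma_pqq = 0.245000, Gamma_qpp = 0.000000, Gamma_qpq = -0.408163, Gamma_qqq = 0.000000; k2 = (1.993750, 1.040000, -0.264992, 1.692653)
  k3: at (p, q) = (0.549844, 0.776000), (dp/dtau, dq/dtau) = (1.993375, 1.042316); Gamma_ppp = 0.000000, Gamma_ppq = 0.000000, Gamma_pqq = 0.245016, Gamma_qpp = 0.000000, Gamma_qpq = -0.408137, Gamma_qqq = 0.000000; k3 = (1.993375, 1.042316, -0.266191, 1.695996)
  k4: at (p, q) = (0.599669, 0.802116), (dp/dtau, dq/dtau) = (1.986690, 1.084800); Gamma_ppp = 0.000000, Gamma_ppq = 0.000000, Gamma_pqq = 0.240033, Gamma_qpp = 0.000000, Gamma_qpq = -0.416609, Gamma_qqq = 0.000000; k4 = (1.986690, 1.084800, -0.282469, 1.795720)
  Y <- Y + (h/6)(k1 + 2k2 + 2k3 + k4): p = 0.5997, q = 0.8021, dp/dtau = 1.9867, dq/dtau = 1.0848
step 2:
  k1: at (p, q) = (0.599675, 0.802079), (dp/dtau, dq/dtau) = (1.986710, 1.084775); Gamma_ppp = 0.000000, Gamma_ppq = 0.000000, Gamma_pqq = 0.240033, Gamma_qpp = 0.000000, Gamma_qpq = -0.416610, Gamma_qqq = 0.000000; k1 = (1.986710, 1.084775, -0.282455, 1.795701)
  k2: at (p, q) = (0.649342, 0.829198), (dp/dtau, dq/dtau) = (1.979648, 1.129668); Gamma_ppp = 0.000000, Gamma_ppq = 0.000000, Gamma_pqq = 0.235066, Gamma_qpp = 0.000000, Gamma_qpq = -0.425413, Gamma_qqq = 0.000000; k2 = (1.979648, 1.129668, -0.299979, 1.902740)
  k3: at (p, q) = (0.649166, 0.830320), (dp/dtau, dq/dtau) = (1.979210, 1.132344); Gamma_ppp = 0.000000, Gamma_ppq = 0.000000, Gamma_pqq = 0.235083, Gamma_qpp = 0.000000, Gamma_qpq = -0.425381, Gamma_qqq = 0.000000; k3 = (1.979210, 1.132344, -0.301424, 1.906682)
  k4: at (p, q) = (0.698635, 0.858696), (dp/dtau, dq/dtau) = (1.971638, 1.180109); Gamma_ppp = 0.000000, Gamma_ppq = 0.000000, Gamma_pqq = 0.230136, Gamma_qpp = 0.000000, Gamma_qpq = -0.434525, Gamma_qqq = 0.000000; k4 = (1.971638, 1.180109, -0.320501, 2.022060)
  Y <- Y + (h/6)(k1 + 2k2 + 2k3 + k4): p = 0.6986, q = 0.8587, dp/dtau = 1.9717, dq/dtau = 1.1801
step 3:
  k1: at (p, q) = (0.698642, 0.858653), (dp/dtau, dq/dtau) = (1.971662, 1.180080); Gamma_ppp = 0.000000, Gamma_ppq = 0.000000, Gamma_pqq = 0.230136, Gamma_qpp = 0.000000, Gamma_qpq = -0.434526, Gamma_qqq = 0.000000; k1 = (1.971662, 1.180080, -0.320485, 2.022040)
  k2: at (p, q) = (0.747933, 0.888155), (dp/dtau, dq/dtau) = (1.963650, 1.230631); Gamma_ppp = 0.000000, Gamma_ppq = 0.000000, Gamma_pqq = 0.225207, Gamma_qpp = 0.000000, Gamma_qpq = -0.444037, Gamma_qqq = 0.000000; k2 = (1.963650, 1.230631, -0.341065, 2.146054)
  k3: at (p, q) = (0.747733, 0.889419), (dp/dtau, dq/dtau) = (1.963135, 1.233732); Gamma_ppp = 0.000000, Gamma_ppq = 0.000000, Gamma_pqq = 0.225227, Gamma_qpp = 0.000000, Gamma_qpq = -0.443997, Gamma_qqq = 0.000000; k3 = (1.963135, 1.233732, -0.342816, 2.150706)
  k4: at (p, q) = (0.796798, 0.920339), (dp/dtau, dq/dtau) = (1.954521, 1.287615); Gamma_ppp = 0.000000, Gamma_ppq = 0.000000, Gamma_pqq = 0.220320, Gamma_qpp = 0.000000, Gamma_qpq = -0.453885, Gamma_qqq = 0.000000; k4 = (1.954521, 1.287615, -0.365281, 2.284558)
  Y <- Y + (h/6)(k1 + 2k2 + 2k3 + k4): p = 0.7968, q = 0.9203, dp/dtau = 1.9545, dq/dtau = 1.2876


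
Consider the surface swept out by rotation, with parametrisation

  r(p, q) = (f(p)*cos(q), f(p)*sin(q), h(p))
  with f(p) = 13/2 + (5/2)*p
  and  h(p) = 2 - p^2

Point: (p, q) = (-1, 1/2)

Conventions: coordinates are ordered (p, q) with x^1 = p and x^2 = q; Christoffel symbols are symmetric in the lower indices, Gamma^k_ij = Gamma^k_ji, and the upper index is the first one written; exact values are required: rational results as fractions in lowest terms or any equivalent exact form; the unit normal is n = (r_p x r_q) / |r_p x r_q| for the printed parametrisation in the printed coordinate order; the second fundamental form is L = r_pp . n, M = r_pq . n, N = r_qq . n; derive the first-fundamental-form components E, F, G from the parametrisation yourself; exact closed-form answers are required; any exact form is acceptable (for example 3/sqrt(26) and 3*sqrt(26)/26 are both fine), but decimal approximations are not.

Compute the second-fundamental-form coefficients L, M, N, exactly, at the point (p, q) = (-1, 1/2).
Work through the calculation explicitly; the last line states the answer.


f = 4, f' = 5/2, f'' = 0, h' = 2, h'' = -2
E = 41/4, F = 0, G = 16; answer radicand W^2 = 41/4
unnormalised second-form numerators: l = -5, m = 0, n = 8; L = l/sqrt(41/4), and similarly M = m/sqrt(W^2), N = n/sqrt(W^2)

Answer: L = -10*sqrt(41)/41, M = 0, N = 16*sqrt(41)/41


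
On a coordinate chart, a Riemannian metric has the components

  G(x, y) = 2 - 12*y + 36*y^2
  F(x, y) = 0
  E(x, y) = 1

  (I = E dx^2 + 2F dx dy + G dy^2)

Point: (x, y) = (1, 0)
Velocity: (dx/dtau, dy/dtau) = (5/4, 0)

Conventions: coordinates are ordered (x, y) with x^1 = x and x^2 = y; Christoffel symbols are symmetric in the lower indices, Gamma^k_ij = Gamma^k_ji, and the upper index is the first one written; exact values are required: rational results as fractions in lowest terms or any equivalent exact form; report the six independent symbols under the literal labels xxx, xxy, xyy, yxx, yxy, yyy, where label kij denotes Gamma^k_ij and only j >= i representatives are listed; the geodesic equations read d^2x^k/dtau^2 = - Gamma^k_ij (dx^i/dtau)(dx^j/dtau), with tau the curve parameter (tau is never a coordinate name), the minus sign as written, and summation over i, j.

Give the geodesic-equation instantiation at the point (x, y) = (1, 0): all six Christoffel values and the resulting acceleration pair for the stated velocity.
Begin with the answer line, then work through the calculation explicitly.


Answer: Gamma_xxx = 0, Gamma_xxy = 0, Gamma_xyy = 0, Gamma_yxx = 0, Gamma_yxy = 0, Gamma_yyy = -3; accelerations (d^2x/dtau^2, d^2y/dtau^2) = (0, 0)

E = 1, F = 0, G = 2 at the point
E_x = 0, E_y = 0, F_x = 0, F_y = 0, G_x = 0, G_y = -12
EG - F^2 = 2;  g^inv = (1/2) * [[2, 0], [0, 1]]
first-kind symbols [ij,l] = (1/2)(d_i g_jl + d_j g_il - d_l g_ij): [xx,x] = E_x/2 = 0, [xx,y] = F_x - E_y/2 = 0, [xy,x] = E_y/2 = 0, [xy,y] = G_x/2 = 0, [yy,x] = F_y - G_x/2 = 0, [yy,y] = G_y/2 = -6
Gamma^x_ij = (G*[ij,x] - F*[ij,y])/(EG - F^2), Gamma^y_ij = (E*[ij,y] - F*[ij,x])/(EG - F^2)
Gamma_xxx = 0, Gamma_xxy = 0, Gamma_xyy = 0, Gamma_yxx = 0, Gamma_yxy = 0, Gamma_yyy = -3
d^2x/dtau^2 = -(Gamma_xxx*(5/4)^2 + 2*Gamma_xxy*(5/4)*(0) + Gamma_xyy*(0)^2) = 0
d^2y/dtau^2 = -(Gamma_yxx*(5/4)^2 + 2*Gamma_yxy*(5/4)*(0) + Gamma_yyy*(0)^2) = 0


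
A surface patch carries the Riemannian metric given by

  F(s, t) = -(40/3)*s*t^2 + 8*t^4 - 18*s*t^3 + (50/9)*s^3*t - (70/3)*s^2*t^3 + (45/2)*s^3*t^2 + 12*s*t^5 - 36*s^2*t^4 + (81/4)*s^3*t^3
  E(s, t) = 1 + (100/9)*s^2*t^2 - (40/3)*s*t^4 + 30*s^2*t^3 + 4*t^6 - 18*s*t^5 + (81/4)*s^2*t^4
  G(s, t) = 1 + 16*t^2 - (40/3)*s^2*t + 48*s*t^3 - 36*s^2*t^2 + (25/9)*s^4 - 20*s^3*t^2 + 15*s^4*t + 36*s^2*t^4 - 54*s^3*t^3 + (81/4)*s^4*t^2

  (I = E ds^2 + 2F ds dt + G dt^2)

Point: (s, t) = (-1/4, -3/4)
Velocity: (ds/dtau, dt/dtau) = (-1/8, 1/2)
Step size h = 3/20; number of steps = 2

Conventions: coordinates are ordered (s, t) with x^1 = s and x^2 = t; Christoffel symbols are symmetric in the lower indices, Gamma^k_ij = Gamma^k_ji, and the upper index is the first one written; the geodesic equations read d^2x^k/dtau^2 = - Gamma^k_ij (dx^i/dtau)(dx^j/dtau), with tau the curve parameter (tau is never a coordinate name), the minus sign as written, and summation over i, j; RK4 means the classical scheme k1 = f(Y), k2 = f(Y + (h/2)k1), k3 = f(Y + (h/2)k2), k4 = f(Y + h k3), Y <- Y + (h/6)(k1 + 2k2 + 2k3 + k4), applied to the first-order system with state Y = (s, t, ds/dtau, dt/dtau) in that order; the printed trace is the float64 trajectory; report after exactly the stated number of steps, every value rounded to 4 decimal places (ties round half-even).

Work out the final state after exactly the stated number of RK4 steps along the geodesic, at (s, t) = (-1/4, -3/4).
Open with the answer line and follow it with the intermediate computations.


Answer: s = -0.2841, t = -0.5835, ds/dtau = -0.1000, dt/dtau = 0.6261

f(Y) = (ds/dtau, dt/dtau, -Gamma^s_ij Y'^i Y'^j, -Gamma^t_ij Y'^i Y'^j) with the Gammas evaluated at the stage position; h = 0.150000; intermediate values shown to 6 dp
step 0: s = -0.2500, t = -0.7500, ds/dtau = -0.1250, dt/dtau = 0.5000
step 1:
  k1: at (s, t) = (-0.250000, -0.750000), (ds/dtau, dt/dtau) = (-0.125000, 0.500000); Gamma_sss = 0.001668, Gamma_sst = -0.134530, Gamma_stt = -0.318537, Gamma_tss = 0.007455, Gamma_tst = -0.601406, Gamma_ttt = -1.423990; k1 = (-0.125000, 0.500000, 0.062792, 0.280705)
  k2: at (s, t) = (-0.259375, -0.712500), (ds/dtau, dt/dtau) = (-0.120291, 0.521053); Gamma_sss = -0.004809, Gamma_sst = -0.119342, Gamma_stt = -0.314113, Gamma_tss = -0.022768, Gamma_tst = -0.565072, Gamma_ttt = -1.487290; k2 = (-0.120291, 0.521053, 0.070390, 0.333288)
  k3: at (s, t) = (-0.259022, -0.710921), (ds/dtau, dt/dtau) = (-0.119721, 0.524997); Gamma_sss = -0.005070, Gamma_sst = -0.118961, Gamma_stt = -0.313950, Gamma_tss = -0.024050, Gamma_tst = -0.564352, Gamma_ttt = -1.489388; k3 = (-0.119721, 0.524997, 0.071650, 0.339910)
  k4: at (s, t) = (-0.267958, -0.671251), (ds/dtau, dt/dtau) = (-0.114253, 0.550986); Gamma_sss = -0.011185, Gamma_sst = -0.105389, Gamma_stt = -0.310932, Gamma_tss = -0.056033, Gamma_tst = -0.527979, Gamma_ttt = -1.557705; k4 = (-0.114253, 0.550986, 0.081272, 0.407155)
  Y <- Y + (h/6)(k1 + 2k2 + 2k3 + k4): s = -0.2680, t = -0.6714, ds/dtau = -0.1143, dt/dtau = 0.5509
step 2:
  k1: at (s, t) = (-0.267982, -0.671423), (ds/dtau, dt/dtau) = (-0.114296, 0.550856); Gamma_sss = -0.011159, Gamma_sst = -0.105430, Gamma_stt = -0.310946, Gamma_tss = -0.055893, Gamma_tst = -0.528073, Gamma_ttt = -1.557451; k1 = (-0.114296, 0.550856, 0.081224, 0.406832)
  k2: at (s, t) = (-0.276554, -0.630109), (ds/dtau, dt/dtau) = (-0.108205, 0.581369); Gamma_sss = -0.016909, Gamma_sst = -0.093562, Gamma_stt = -0.309778, Gamma_tss = -0.088991, Gamma_tst = -0.492400, Gamma_ttt = -1.630314; k2 = (-0.108205, 0.581369, 0.093128, 0.490121)
  k3: at (s, t) = (-0.276097, -0.627820), (ds/dtau, dt/dtau) = (-0.107312, 0.587615); Gamma_sss = -0.017219, Gamma_sst = -0.093120, Gamma_stt = -0.309661, Gamma_tss = -0.090850, Gamma_tst = -0.491301, Gamma_ttt = -1.633772; k3 = (-0.107312, 0.587615, 0.095378, 0.503214)
  k4: at (s, t) = (-0.284079, -0.583281), (ds/dtau, dt/dtau) = (-0.099990, 0.626338); Gamma_sss = -0.022841, Gamma_sst = -0.082731, Gamma_stt = -0.310887, Gamma_tss = -0.125943, Gamma_tst = -0.456162, Gamma_ttt = -1.714162; k4 = (-0.099990, 0.626338, 0.111827, 0.616588)
  Y <- Y + (h/6)(k1 + 2k2 + 2k3 + k4): s = -0.2841, t = -0.5835, ds/dtau = -0.1000, dt/dtau = 0.6261


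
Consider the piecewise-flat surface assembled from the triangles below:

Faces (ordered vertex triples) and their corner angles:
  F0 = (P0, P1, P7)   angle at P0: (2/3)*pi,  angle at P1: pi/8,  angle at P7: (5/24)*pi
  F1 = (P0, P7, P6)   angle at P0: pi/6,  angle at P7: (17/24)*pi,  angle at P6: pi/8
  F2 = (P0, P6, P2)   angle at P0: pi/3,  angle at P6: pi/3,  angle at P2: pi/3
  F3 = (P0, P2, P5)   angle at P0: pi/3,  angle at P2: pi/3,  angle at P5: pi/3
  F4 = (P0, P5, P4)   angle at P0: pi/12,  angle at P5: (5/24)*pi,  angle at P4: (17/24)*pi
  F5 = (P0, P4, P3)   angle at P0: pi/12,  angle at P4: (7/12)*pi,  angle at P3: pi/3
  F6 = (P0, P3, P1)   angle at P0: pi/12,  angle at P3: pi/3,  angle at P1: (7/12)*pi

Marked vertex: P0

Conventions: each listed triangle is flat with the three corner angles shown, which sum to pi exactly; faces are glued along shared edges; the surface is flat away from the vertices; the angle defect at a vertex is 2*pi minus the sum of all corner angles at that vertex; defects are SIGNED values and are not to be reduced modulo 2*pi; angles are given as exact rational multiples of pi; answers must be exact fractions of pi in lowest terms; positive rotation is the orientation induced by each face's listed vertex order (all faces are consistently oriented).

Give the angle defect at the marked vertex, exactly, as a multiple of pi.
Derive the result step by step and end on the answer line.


Sum of corner angles at P0: (7/4)*pi
defect = 2*pi - (7/4)*pi

Answer: defect(P0) = pi/4


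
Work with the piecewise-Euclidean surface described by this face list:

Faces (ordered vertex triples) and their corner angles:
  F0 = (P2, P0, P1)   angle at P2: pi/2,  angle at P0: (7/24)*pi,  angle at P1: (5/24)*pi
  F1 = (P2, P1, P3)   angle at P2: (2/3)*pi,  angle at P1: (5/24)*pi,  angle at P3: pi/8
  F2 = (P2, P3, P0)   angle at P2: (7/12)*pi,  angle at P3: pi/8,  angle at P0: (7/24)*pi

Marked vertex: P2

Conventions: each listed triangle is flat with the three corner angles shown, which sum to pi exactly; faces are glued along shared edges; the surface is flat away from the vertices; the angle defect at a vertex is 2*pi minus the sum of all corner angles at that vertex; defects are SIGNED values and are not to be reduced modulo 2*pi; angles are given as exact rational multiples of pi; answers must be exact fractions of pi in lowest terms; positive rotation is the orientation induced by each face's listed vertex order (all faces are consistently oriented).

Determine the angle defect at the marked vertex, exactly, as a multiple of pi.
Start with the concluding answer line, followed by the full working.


Answer: defect(P2) = pi/4

Sum of corner angles at P2: (7/4)*pi
defect = 2*pi - (7/4)*pi


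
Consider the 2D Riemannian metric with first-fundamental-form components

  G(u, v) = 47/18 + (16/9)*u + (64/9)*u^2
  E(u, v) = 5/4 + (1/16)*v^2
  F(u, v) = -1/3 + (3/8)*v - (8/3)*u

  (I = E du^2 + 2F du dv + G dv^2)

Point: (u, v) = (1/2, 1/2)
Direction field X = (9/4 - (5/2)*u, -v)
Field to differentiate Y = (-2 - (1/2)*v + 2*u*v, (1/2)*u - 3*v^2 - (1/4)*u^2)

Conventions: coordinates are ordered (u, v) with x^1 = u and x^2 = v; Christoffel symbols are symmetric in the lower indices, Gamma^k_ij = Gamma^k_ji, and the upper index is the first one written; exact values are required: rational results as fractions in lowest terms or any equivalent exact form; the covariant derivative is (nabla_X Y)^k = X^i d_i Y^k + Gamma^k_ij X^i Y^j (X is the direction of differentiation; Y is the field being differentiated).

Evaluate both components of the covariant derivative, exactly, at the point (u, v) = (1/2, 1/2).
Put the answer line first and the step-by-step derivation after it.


Answer: (nabla_X Y)^u = 354881/248376, (nabla_X Y)^v = 512975/165584

E = 81/64, F = -71/48, G = 95/18 at the point
E_u = 0, E_v = 1/16, F_u = -8/3, F_v = 3/8, G_u = 80/9, G_v = 0
EG - F^2 = 10349/2304;  g^inv = (2304/10349) * [[95/18, 71/48], [71/48, 81/64]]
first-kind symbols [ij,l] = (1/2)(d_i g_jl + d_j g_il - d_l g_ij): [uu,u] = E_u/2 = 0, [uu,v] = F_u - E_v/2 = -259/96, [uv,u] = E_v/2 = 1/32, [uv,v] = G_u/2 = 40/9, [vv,u] = F_v - G_u/2 = -293/72, [vv,v] = G_v/2 = 0
Gamma^u_ij = (G*[ij,u] - F*[ij,v])/(EG - F^2), Gamma^v_ij = (E*[ij,v] - F*[ij,u])/(EG - F^2)
Gamma_uuu = -18389/20698, Gamma_uuv = 46580/31047, Gamma_uvv = -445360/93141, Gamma_vuu = -62937/82792, Gamma_vuv = 26133/20698, Gamma_vvv = -41606/31047
X = (1, -1/2), Y = (-7/4, -9/16) at the point


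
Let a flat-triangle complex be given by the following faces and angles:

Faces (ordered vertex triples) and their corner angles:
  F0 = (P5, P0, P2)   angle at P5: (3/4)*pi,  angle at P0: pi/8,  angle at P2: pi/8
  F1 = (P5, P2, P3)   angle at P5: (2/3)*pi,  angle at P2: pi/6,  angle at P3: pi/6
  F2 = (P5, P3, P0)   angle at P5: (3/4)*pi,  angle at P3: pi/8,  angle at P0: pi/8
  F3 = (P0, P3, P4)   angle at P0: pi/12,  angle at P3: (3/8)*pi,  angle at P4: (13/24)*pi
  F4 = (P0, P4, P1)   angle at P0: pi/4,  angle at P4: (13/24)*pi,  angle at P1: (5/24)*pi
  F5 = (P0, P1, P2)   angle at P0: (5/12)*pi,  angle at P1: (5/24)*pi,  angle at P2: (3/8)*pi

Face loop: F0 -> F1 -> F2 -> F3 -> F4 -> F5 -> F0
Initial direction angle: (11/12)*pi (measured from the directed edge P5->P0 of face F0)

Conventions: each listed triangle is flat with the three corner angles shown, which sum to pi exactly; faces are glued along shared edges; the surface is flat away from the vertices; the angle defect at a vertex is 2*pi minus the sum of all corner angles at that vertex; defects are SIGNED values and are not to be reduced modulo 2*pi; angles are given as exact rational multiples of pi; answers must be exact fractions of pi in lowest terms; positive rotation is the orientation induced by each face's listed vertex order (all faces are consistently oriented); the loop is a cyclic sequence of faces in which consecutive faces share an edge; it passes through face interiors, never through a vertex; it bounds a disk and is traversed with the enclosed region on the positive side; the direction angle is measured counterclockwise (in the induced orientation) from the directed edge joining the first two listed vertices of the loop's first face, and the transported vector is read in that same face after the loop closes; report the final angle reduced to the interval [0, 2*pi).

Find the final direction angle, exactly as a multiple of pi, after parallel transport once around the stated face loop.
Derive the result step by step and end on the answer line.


enclosed vertex P0: corner angles sum to pi, defect = 2*pi - pi = pi
enclosed vertex P5: corner angles sum to (13/6)*pi, defect = 2*pi - (13/6)*pi = -pi/6
the final direction is the initial angle plus the enclosed defects, taken mod 2*pi in the induced orientation
final angle = (11/12)*pi + (5/6)*pi = (7/4)*pi (mod 2*pi)

Answer: final direction angle = (7/4)*pi


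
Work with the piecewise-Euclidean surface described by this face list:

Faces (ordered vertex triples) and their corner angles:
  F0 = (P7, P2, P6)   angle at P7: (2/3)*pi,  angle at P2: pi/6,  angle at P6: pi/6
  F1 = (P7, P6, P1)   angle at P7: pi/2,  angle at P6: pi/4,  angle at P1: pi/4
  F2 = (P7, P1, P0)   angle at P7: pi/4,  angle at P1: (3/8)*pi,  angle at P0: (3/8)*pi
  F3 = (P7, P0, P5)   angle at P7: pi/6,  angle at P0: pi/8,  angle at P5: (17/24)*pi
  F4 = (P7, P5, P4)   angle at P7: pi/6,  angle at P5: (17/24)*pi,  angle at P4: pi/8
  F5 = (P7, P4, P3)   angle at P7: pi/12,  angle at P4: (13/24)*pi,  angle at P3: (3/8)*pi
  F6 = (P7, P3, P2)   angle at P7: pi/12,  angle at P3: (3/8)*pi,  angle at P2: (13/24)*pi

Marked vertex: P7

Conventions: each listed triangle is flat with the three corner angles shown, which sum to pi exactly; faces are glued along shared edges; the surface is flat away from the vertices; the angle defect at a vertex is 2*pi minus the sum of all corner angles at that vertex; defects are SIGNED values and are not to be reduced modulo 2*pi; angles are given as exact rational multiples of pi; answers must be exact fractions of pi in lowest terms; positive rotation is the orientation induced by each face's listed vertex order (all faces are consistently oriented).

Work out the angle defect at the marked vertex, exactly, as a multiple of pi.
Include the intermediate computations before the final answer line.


Sum of corner angles at P7: (23/12)*pi
defect = 2*pi - (23/12)*pi

Answer: defect(P7) = pi/12


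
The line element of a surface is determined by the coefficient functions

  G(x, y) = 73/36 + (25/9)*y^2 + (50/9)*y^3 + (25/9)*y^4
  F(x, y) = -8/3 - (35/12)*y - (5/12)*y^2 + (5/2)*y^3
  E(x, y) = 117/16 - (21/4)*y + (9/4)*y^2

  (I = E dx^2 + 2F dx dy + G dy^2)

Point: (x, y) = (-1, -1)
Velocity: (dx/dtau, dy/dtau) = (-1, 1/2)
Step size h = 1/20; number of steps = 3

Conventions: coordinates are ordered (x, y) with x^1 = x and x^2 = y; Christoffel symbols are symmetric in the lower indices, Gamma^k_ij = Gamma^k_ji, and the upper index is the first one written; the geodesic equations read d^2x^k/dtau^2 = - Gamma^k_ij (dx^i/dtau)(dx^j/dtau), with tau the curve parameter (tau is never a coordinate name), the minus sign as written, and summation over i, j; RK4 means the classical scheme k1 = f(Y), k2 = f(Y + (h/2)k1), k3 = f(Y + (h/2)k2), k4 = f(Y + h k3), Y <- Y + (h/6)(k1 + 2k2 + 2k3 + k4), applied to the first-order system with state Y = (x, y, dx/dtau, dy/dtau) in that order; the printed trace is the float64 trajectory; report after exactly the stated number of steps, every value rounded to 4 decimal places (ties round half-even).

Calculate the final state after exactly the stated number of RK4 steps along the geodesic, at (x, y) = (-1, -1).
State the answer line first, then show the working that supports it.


Answer: x = -1.1603, y = -0.9676, dx/dtau = -1.1247, dy/dtau = -0.0648

f(Y) = (dx/dtau, dy/dtau, -Gamma^x_ij Y'^i Y'^j, -Gamma^y_ij Y'^i Y'^j) with the Gammas evaluated at the stage position; h = 0.050000; intermediate values shown to 6 dp
step 0: x = -1.0000, y = -1.0000, dx/dtau = -1.0000, dy/dtau = 0.5000
step 1:
  k1: at (x, y) = (-1.000000, -1.000000), (dx/dtau, dy/dtau) = (-1.000000, 0.500000); Gamma_xxx = 0.567058, Gamma_xxy = -0.431200, Gamma_xyy = 0.479111, Gamma_yxx = 3.149830, Gamma_yxy = -0.567058, Gamma_yyy = 0.630064; k1 = (-1.000000, 0.500000, -1.118036, -3.874404)
  k2: at (x, y) = (-1.025000, -0.987500), (dx/dtau, dy/dtau) = (-1.027951, 0.403140); Gamma_xxx = 0.547109, Gamma_xxy = -0.426756, Gamma_xyy = 0.463376, Gamma_yxx = 3.091144, Gamma_yxy = -0.547109, Gamma_yyy = 0.610539; k2 = (-1.027951, 0.403140, -1.007132, -3.819039)
  k3: at (x, y) = (-1.025699, -0.989922), (dx/dtau, dy/dtau) = (-1.025178, 0.404524); Gamma_xxx = 0.550890, Gamma_xxy = -0.427588, Gamma_xyy = 0.466407, Gamma_yxx = 3.102349, Gamma_yxy = -0.550890, Gamma_yyy = 0.614292; k3 = (-1.025178, 0.404524, -1.009953, -3.817980)
  k4: at (x, y) = (-1.051259, -0.979774), (dx/dtau, dy/dtau) = (-1.050498, 0.309101); Gamma_xxx = 0.535305, Gamma_xxy = -0.424190, Gamma_xyy = 0.453759, Gamma_yxx = 3.055913, Gamma_yxy = -0.535305, Gamma_yyy = 0.598655; k4 = (-1.050498, 0.309101, -0.909564, -3.777174)
  Y <- Y + (h/6)(k1 + 2k2 + 2k3 + k4): x = -1.0513, y = -0.9798, dx/dtau = -1.0505, dy/dtau = 0.3090
step 2:
  k1: at (x, y) = (-1.051306, -0.979796), (dx/dtau, dy/dtau) = (-1.050515, 0.308953); Gamma_xxx = 0.535339, Gamma_xxy = -0.424197, Gamma_xyy = 0.453787, Gamma_yxx = 3.056015, Gamma_yxy = -0.535339, Gamma_yyy = 0.598689; k1 = (-1.050515, 0.308953, -0.909460, -3.777206)
  k2: at (x, y) = (-1.077569, -0.972073), (dx/dtau, dy/dtau) = (-1.073251, 0.214523); Gamma_xxx = 0.523927, Gamma_xxy = -0.421762, Gamma_xyy = 0.444253, Gamma_yxx = 3.021566, Gamma_yxy = -0.523927, Gamma_yyy = 0.586941; k2 = (-1.073251, 0.214523, -0.818150, -3.748712)
  k3: at (x, y) = (-1.078138, -0.974433), (dx/dtau, dy/dtau) = (-1.070968, 0.215235); Gamma_xxx = 0.527374, Gamma_xxy = -0.422493, Gamma_xyy = 0.447159, Gamma_yxx = 3.032015, Gamma_yxy = -0.527374, Gamma_yyy = 0.590518; k3 = (-1.070968, 0.215235, -0.820377, -3.748127)
  k4: at (x, y) = (-1.104855, -0.969035), (dx/dtau, dy/dtau) = (-1.091534, 0.121547); Gamma_xxx = 0.519542, Gamma_xxy = -0.420839, Gamma_xyy = 0.440525, Gamma_yxx = 3.008225, Gamma_yxy = -0.519542, Gamma_yyy = 0.582356; k4 = (-1.091534, 0.121547, -0.737182, -3.730598)
  Y <- Y + (h/6)(k1 + 2k2 + 2k3 + k4): x = -1.1049, y = -0.9690, dx/dtau = -1.0915, dy/dtau = 0.1214
step 3:
  k1: at (x, y) = (-1.104894, -0.969046), (dx/dtau, dy/dtau) = (-1.091546, 0.121441); Gamma_xxx = 0.519559, Gamma_xxy = -0.420843, Gamma_xyy = 0.440539, Gamma_yxx = 3.008276, Gamma_yxy = -0.519559, Gamma_yyy = 0.582373; k1 = (-1.091546, 0.121441, -0.737109, -3.730608)
  k2: at (x, y) = (-1.132182, -0.966010), (dx/dtau, dy/dtau) = (-1.109973, 0.028176); Gamma_xxx = 0.515234, Gamma_xxy = -0.419940, Gamma_xyy = 0.436824, Gamma_yxx = 2.995059, Gamma_yxy = -0.515234, Gamma_yyy = 0.577810; k2 = (-1.109973, 0.028176, -0.661403, -3.722720)
  k3: at (x, y) = (-1.132643, -0.968342), (dx/dtau, dy/dtau) = (-1.108081, 0.028373); Gamma_xxx = 0.518550, Gamma_xxy = -0.420632, Gamma_xyy = 0.439676, Gamma_yxx = 3.005199, Gamma_yxy = -0.518550, Gamma_yyy = 0.581313; k3 = (-1.108081, 0.028373, -0.663501, -3.722985)
  k4: at (x, y) = (-1.160298, -0.967628), (dx/dtau, dy/dtau) = (-1.124721, -0.064708); Gamma_xxx = 0.517531, Gamma_xxy = -0.420419, Gamma_xyy = 0.438802, Gamma_yxx = 3.002086, Gamma_yxy = -0.517531, Gamma_yyy = 0.580238; k4 = (-1.124721, -0.064708, -0.595317, -3.724726)
  Y <- Y + (h/6)(k1 + 2k2 + 2k3 + k4): x = -1.1603, y = -0.9676, dx/dtau = -1.1247, dy/dtau = -0.0648


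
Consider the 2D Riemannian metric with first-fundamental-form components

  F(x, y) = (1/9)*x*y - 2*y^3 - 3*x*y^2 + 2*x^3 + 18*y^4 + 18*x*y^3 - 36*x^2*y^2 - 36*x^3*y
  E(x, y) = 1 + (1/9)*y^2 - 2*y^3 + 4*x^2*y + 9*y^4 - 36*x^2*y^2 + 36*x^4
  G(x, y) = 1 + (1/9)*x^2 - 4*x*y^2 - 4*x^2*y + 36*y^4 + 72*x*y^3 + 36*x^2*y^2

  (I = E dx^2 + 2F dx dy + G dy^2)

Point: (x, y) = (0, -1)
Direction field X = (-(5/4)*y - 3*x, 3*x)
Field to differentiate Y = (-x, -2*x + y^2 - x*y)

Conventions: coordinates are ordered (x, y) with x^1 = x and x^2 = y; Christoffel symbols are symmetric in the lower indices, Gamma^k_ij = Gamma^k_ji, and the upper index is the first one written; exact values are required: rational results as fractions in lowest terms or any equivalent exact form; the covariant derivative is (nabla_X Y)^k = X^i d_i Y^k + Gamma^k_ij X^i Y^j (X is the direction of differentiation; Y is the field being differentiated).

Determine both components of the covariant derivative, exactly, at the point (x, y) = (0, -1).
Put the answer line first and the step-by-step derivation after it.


Answer: (nabla_X Y)^x = -3115/1732, (nabla_X Y)^y = -3875/1732

E = 109/9, F = 20, G = 37 at the point
E_x = 0, E_y = -380/9, F_x = -190/9, F_y = -78, G_x = -76, G_y = -144
EG - F^2 = 433/9;  g^inv = (9/433) * [[37, -20], [-20, 109/9]]
first-kind symbols [ij,l] = (1/2)(d_i g_jl + d_j g_il - d_l g_ij): [xx,x] = E_x/2 = 0, [xx,y] = F_x - E_y/2 = 0, [xy,x] = E_y/2 = -190/9, [xy,y] = G_x/2 = -38, [yy,x] = F_y - G_x/2 = -40, [yy,y] = G_y/2 = -72
Gamma^x_ij = (G*[ij,x] - F*[ij,y])/(EG - F^2), Gamma^y_ij = (E*[ij,y] - F*[ij,x])/(EG - F^2)
Gamma_xxx = 0, Gamma_xxy = -190/433, Gamma_xyy = -360/433, Gamma_yxx = 0, Gamma_yxy = -342/433, Gamma_yyy = -648/433
X = (5/4, 0), Y = (0, 1) at the point


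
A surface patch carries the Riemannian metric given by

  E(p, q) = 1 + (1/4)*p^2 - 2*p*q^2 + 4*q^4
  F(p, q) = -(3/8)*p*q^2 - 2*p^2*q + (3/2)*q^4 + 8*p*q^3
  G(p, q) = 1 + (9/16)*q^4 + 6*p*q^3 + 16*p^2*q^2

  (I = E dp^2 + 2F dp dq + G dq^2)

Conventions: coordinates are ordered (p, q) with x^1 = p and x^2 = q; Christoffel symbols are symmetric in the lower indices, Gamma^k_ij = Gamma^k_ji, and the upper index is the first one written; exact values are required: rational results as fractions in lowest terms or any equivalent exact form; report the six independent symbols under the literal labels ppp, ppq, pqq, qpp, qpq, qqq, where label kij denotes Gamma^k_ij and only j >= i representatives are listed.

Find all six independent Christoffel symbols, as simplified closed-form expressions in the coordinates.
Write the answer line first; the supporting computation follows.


Answer: Gamma_ppp = (4*p - 16*q^2)/(256*p^2*q^2 + 4*p^2 + 96*p*q^3 - 32*p*q^2 + 73*q^4 + 16), Gamma_ppq = (-32*p*q + 128*q^3)/(256*p^2*q^2 + 4*p^2 + 96*p*q^3 - 32*p*q^2 + 73*q^4 + 16), Gamma_pqq = (-32*p^2 + 128*p*q^2 - 12*p*q + 48*q^3)/(256*p^2*q^2 + 4*p^2 + 96*p*q^3 - 32*p*q^2 + 73*q^4 + 16), Gamma_qpp = (-32*p*q - 6*q^2)/(256*p^2*q^2 + 4*p^2 + 96*p*q^3 - 32*p*q^2 + 73*q^4 + 16), Gamma_qpq = (256*p*q^2 + 48*q^3)/(256*p^2*q^2 + 4*p^2 + 96*p*q^3 - 32*p*q^2 + 73*q^4 + 16), Gamma_qqq = (256*p^2*q + 144*p*q^2 + 18*q^3)/(256*p^2*q^2 + 4*p^2 + 96*p*q^3 - 32*p*q^2 + 73*q^4 + 16)

E = 1 + (1/4)*p^2 - 2*p*q^2 + 4*q^4; F = -(3/8)*p*q^2 - 2*p^2*q + (3/2)*q^4 + 8*p*q^3; G = 1 + (9/16)*q^4 + 6*p*q^3 + 16*p^2*q^2
Gamma^k_ij = (1/2) g^{kl} (d_i g_jl + d_j g_il - d_l g_ij), with g^inv = (1/(EG-F^2)) [[G, -F], [-F, E]]
first partials: E_p = (1/2)*p - 2*q^2, E_q = -4*p*q + 16*q^3, F_p = -(3/8)*q^2 - 4*p*q + 8*q^3, F_q = -(3/4)*p*q - 2*p^2 + 6*q^3 + 24*p*q^2, G_p = 6*q^3 + 32*p*q^2, G_q = (9/4)*q^3 + 18*p*q^2 + 32*p^2*q
D = EG - F^2 = 1 + (1/4)*p^2 - 2*p*q^2 + (73/16)*q^4 + 6*p*q^3 + 16*p^2*q^2
expanded: Gamma^p_pp = (G E_p - 2F F_p + F E_q)/(2D), Gamma^p_pq = (G E_q - F G_p)/(2D), Gamma^p_qq = (2G F_q - G G_p - F G_q)/(2D), Gamma^q_pp = (2E F_p - E E_q - F E_p)/(2D), Gamma^q_pq = (E G_p - F E_q)/(2D), Gamma^q_qq = (E G_q - 2F F_q + F G_p)/(2D); substitute and cancel common factors


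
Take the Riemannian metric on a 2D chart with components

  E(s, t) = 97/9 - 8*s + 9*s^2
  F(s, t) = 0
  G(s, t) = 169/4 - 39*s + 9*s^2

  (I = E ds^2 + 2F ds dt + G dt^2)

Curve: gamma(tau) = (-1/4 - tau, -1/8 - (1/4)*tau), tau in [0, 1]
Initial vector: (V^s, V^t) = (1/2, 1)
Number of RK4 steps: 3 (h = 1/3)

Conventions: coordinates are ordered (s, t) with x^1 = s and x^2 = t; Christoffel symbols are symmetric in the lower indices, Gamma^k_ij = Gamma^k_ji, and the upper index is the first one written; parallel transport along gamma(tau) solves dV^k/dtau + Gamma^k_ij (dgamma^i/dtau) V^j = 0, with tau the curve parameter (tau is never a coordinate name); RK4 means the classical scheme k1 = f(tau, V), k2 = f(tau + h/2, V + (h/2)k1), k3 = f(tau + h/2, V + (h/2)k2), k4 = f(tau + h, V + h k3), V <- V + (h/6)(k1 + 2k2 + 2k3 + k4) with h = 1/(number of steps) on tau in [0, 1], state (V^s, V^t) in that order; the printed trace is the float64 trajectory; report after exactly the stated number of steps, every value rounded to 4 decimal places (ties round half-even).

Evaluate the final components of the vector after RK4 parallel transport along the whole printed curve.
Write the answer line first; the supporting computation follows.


Answer: V^s = 0.5040, V^t = 0.6692

gamma'(tau) = (-1, -1/4); f(tau, V)^k = -Gamma^k_ij(gamma(tau)) gamma'^i(tau) V^j; h = 1/3; intermediate values shown to 6 dp
curve data and Christoffel symbols at the stage parameters:
  tau = 0.000000: gamma = (-0.250000, -0.125000), gamma' = (-1.000000, -0.250000); Gamma_sss = -0.468506, Gamma_sst = 0.000000, Gamma_stt = 1.630401, Gamma_tss = 0.000000, Gamma_tst = -0.413793, Gamma_ttt = 0.000000
  tau = 0.166667: gamma = (-0.416667, -0.166667), gamma' = (-1.000000, -0.250000); Gamma_sss = -0.494462, Gamma_sst = 0.000000, Gamma_stt = 1.483385, Gamma_tss = 0.000000, Gamma_tst = -0.387097, Gamma_ttt = 0.000000
  tau = 0.333333: gamma = (-0.583333, -0.208333), gamma' = (-1.000000, -0.250000); Gamma_sss = -0.499812, Gamma_sst = 0.000000, Gamma_stt = 1.337336, Gamma_tss = 0.000000, Gamma_tst = -0.363636, Gamma_ttt = 0.000000
  tau = 0.500000: gamma = (-0.750000, -0.250000), gamma' = (-1.000000, -0.250000); Gamma_sss = -0.492210, Gamma_sst = 0.000000, Gamma_stt = 1.201908, Gamma_tss = 0.000000, Gamma_tst = -0.342857, Gamma_ttt = 0.000000
  tau = 0.666667: gamma = (-0.916667, -0.291667), gamma' = (-1.000000, -0.250000); Gamma_sss = -0.477144, Gamma_sst = 0.000000, Gamma_stt = 1.080876, Gamma_tss = 0.000000, Gamma_tst = -0.324324, Gamma_ttt = 0.000000
  tau = 0.833333: gamma = (-1.083333, -0.333333), gamma' = (-1.000000, -0.250000); Gamma_sss = -0.458227, Gamma_sst = 0.000000, Gamma_stt = 0.974774, Gamma_tss = 0.000000, Gamma_tst = -0.307692, Gamma_ttt = 0.000000
  tau = 1.000000: gamma = (-1.250000, -0.375000), gamma' = (-1.000000, -0.250000); Gamma_sss = -0.437712, Gamma_sst = 0.000000, Gamma_stt = 0.882599, Gamma_tss = 0.000000, Gamma_tst = -0.292683, Gamma_ttt = 0.000000
step 0: V^s = 0.5000, V^t = 1.0000
step 1: k1 = (0.173347, -0.465517), k2 = (0.080557, -0.408246), k3 = (0.091744, -0.410445), k4 = (0.023401, -0.362120); V <- V + (h/6)(k1 + 2k2 + 2k3 + k4): V^s = 0.5301, V^t = 0.8631
step 2: k1 = (0.023610, -0.362027), k2 = (-0.021647, -0.320989), k3 = (-0.015879, -0.322688), k4 = (-0.046248, -0.287574); V <- V + (h/6)(k1 + 2k2 + 2k3 + k4): V^s = 0.5246, V^t = 0.7554
step 3: k1 = (-0.046196, -0.287548), k2 = (-0.064461, -0.257464), k3 = (-0.061845, -0.258773), k4 = (-0.072965, -0.232740); V <- V + (h/6)(k1 + 2k2 + 2k3 + k4): V^s = 0.5040, V^t = 0.6692
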